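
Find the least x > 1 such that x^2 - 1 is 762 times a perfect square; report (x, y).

(x, y) = (6349, 230)

First expand sqrt(762) as a continued fraction. With x_i = (sqrt(762) + m_i)/d_i and (m_0, d_0) = (0, 1): a_0 = floor(sqrt(762)) = 27, since 27^2 = 729 <= 762 < 784 = 28^2.
Iterate m_{i+1} = d_i*a_i - m_i, d_{i+1} = (762 - m_{i+1}^2)/d_i, a_{i+1} = floor((a_0 + m_{i+1})/d_{i+1}):
  m_1 = 1*27 - 0 = 27, d_1 = (762 - 27^2)/1 = 33/1 = 33, a_1 = floor((27 + 27)/33) = 1.
  m_2 = 33*1 - 27 = 6, d_2 = (762 - 6^2)/33 = 726/33 = 22, a_2 = floor((27 + 6)/22) = 1.
  m_3 = 22*1 - 6 = 16, d_3 = (762 - 16^2)/22 = 506/22 = 23, a_3 = floor((27 + 16)/23) = 1.
  m_4 = 23*1 - 16 = 7, d_4 = (762 - 7^2)/23 = 713/23 = 31, a_4 = floor((27 + 7)/31) = 1.
  m_5 = 31*1 - 7 = 24, d_5 = (762 - 24^2)/31 = 186/31 = 6, a_5 = floor((27 + 24)/6) = 8.
  m_6 = 6*8 - 24 = 24, d_6 = (762 - 24^2)/6 = 186/6 = 31, a_6 = floor((27 + 24)/31) = 1.
  m_7 = 31*1 - 24 = 7, d_7 = (762 - 7^2)/31 = 713/31 = 23, a_7 = floor((27 + 7)/23) = 1.
  m_8 = 23*1 - 7 = 16, d_8 = (762 - 16^2)/23 = 506/23 = 22, a_8 = floor((27 + 16)/22) = 1.
  m_9 = 22*1 - 16 = 6, d_9 = (762 - 6^2)/22 = 726/22 = 33, a_9 = floor((27 + 6)/33) = 1.
  m_10 = 33*1 - 6 = 27, d_10 = (762 - 27^2)/33 = 33/33 = 1, a_10 = floor((27 + 27)/1) = 54.
  m_11 = 1*54 - 27 = 27, d_11 = (762 - 27^2)/1 = 33/1 = 33: (m_11, d_11) = (m_1, d_1) = (27, 33), so from here the quotients repeat a_1, ..., a_10; the period length is 10.
So sqrt(762) = [27; (1, 1, 1, 1, 8, 1, 1, 1, 1, 54)] with period length k = 10.
k is even, so the fundamental solution of x^2 - 762y^2 = 1 is (p_{k-1}, q_{k-1}) = (p_9, q_9); compute convergents through index 9.
Convergents (p_i = a_i*p_{i-1} + p_{i-2}, q_i = a_i*q_{i-1} + q_{i-2} with p_{-2}=0, p_{-1}=1, q_{-2}=1, q_{-1}=0):
  i=0: a_0=27, p_0 = 27*1 + 0 = 27, q_0 = 27*0 + 1 = 1.
  i=1: a_1=1, p_1 = 1*27 + 1 = 28, q_1 = 1*1 + 0 = 1.
  i=2: a_2=1, p_2 = 1*28 + 27 = 55, q_2 = 1*1 + 1 = 2.
  i=3: a_3=1, p_3 = 1*55 + 28 = 83, q_3 = 1*2 + 1 = 3.
  i=4: a_4=1, p_4 = 1*83 + 55 = 138, q_4 = 1*3 + 2 = 5.
  i=5: a_5=8, p_5 = 8*138 + 83 = 1187, q_5 = 8*5 + 3 = 43.
  i=6: a_6=1, p_6 = 1*1187 + 138 = 1325, q_6 = 1*43 + 5 = 48.
  i=7: a_7=1, p_7 = 1*1325 + 1187 = 2512, q_7 = 1*48 + 43 = 91.
  i=8: a_8=1, p_8 = 1*2512 + 1325 = 3837, q_8 = 1*91 + 48 = 139.
  i=9: a_9=1, p_9 = 1*3837 + 2512 = 6349, q_9 = 1*139 + 91 = 230.
Check: 6349^2 - 762*230^2 = 40309801 - 40309800 = 1, so (x, y) = (6349, 230) solves the equation, and by the theorem it is the least positive solution.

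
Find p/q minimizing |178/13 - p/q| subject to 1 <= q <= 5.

Expand x = 178/13 as a continued fraction with the Euclidean algorithm:
  178 = 13*13 + 9, so a_0 = 13.
  13 = 1*9 + 4, so a_1 = 1.
  9 = 2*4 + 1, so a_2 = 2.
  4 = 4*1 + 0, so a_3 = 4.
so x = [13; 1, 2, 4].
Convergents (p_i = a_i*p_{i-1} + p_{i-2}, q_i = a_i*q_{i-1} + q_{i-2} with p_{-2}=0, p_{-1}=1, q_{-2}=1, q_{-1}=0), until the denominator exceeds 5:
  i=0: a_0=13, p_0 = 13*1 + 0 = 13, q_0 = 13*0 + 1 = 1.
  i=1: a_1=1, p_1 = 1*13 + 1 = 14, q_1 = 1*1 + 0 = 1.
  i=2: a_2=2, p_2 = 2*14 + 13 = 41, q_2 = 2*1 + 1 = 3.
  i=3: a_3=4, p_3 = 4*41 + 14 = 178, q_3 = 4*3 + 1 = 13.
q_3 = 13 > 5, so the last convergent with denominator <= 5 is p_2/q_2 = 41/3.
The closest fraction with denominator <= 5 is either p_2/q_2 or the intermediate fraction (k*p_2 + p_1)/(k*q_2 + q_1) with the largest k >= 1 whose denominator stays <= 5; these approach x as k grows, and every other convergent or intermediate fraction in range is farther away.
Largest k: floor((5 - q_1)/q_2) = floor((5 - 1)/3) = 1.
That gives (1*41 + 14)/(1*3 + 1) = 55/4.
Compare the errors: |x - 41/3| = |178*3 - 41*13|/(13*3) = 1/39, and |x - 55/4| = |178*4 - 55*13|/(13*4) = 3/52.
Cross-multiplying, 1*52 = 52 < 117 = 3*39, so 1/39 is smaller: the convergent 41/3 is closer to x than 55/4.

41/3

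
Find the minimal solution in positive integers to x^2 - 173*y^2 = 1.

(x, y) = (2499849, 190060)

First expand sqrt(173) as a continued fraction. With x_i = (sqrt(173) + m_i)/d_i and (m_0, d_0) = (0, 1): a_0 = floor(sqrt(173)) = 13, since 13^2 = 169 <= 173 < 196 = 14^2.
Iterate m_{i+1} = d_i*a_i - m_i, d_{i+1} = (173 - m_{i+1}^2)/d_i, a_{i+1} = floor((a_0 + m_{i+1})/d_{i+1}):
  m_1 = 1*13 - 0 = 13, d_1 = (173 - 13^2)/1 = 4/1 = 4, a_1 = floor((13 + 13)/4) = 6.
  m_2 = 4*6 - 13 = 11, d_2 = (173 - 11^2)/4 = 52/4 = 13, a_2 = floor((13 + 11)/13) = 1.
  m_3 = 13*1 - 11 = 2, d_3 = (173 - 2^2)/13 = 169/13 = 13, a_3 = floor((13 + 2)/13) = 1.
  m_4 = 13*1 - 2 = 11, d_4 = (173 - 11^2)/13 = 52/13 = 4, a_4 = floor((13 + 11)/4) = 6.
  m_5 = 4*6 - 11 = 13, d_5 = (173 - 13^2)/4 = 4/4 = 1, a_5 = floor((13 + 13)/1) = 26.
  m_6 = 1*26 - 13 = 13, d_6 = (173 - 13^2)/1 = 4/1 = 4: (m_6, d_6) = (m_1, d_1) = (13, 4), so from here the quotients repeat a_1, ..., a_5; the period length is 5.
So sqrt(173) = [13; (6, 1, 1, 6, 26)] with period length k = 5.
k is odd, so (p_{k-1}, q_{k-1}) only solves x^2 - 173y^2 = -1 and the fundamental solution of x^2 - 173y^2 = 1 is (p_{2k-1}, q_{2k-1}) = (p_9, q_9); compute convergents through index 9, running through the period twice.
Convergents (p_i = a_i*p_{i-1} + p_{i-2}, q_i = a_i*q_{i-1} + q_{i-2} with p_{-2}=0, p_{-1}=1, q_{-2}=1, q_{-1}=0):
  i=0: a_0=13, p_0 = 13*1 + 0 = 13, q_0 = 13*0 + 1 = 1.
  i=1: a_1=6, p_1 = 6*13 + 1 = 79, q_1 = 6*1 + 0 = 6.
  i=2: a_2=1, p_2 = 1*79 + 13 = 92, q_2 = 1*6 + 1 = 7.
  i=3: a_3=1, p_3 = 1*92 + 79 = 171, q_3 = 1*7 + 6 = 13.
  i=4: a_4=6, p_4 = 6*171 + 92 = 1118, q_4 = 6*13 + 7 = 85.
  i=5: a_5=26, p_5 = 26*1118 + 171 = 29239, q_5 = 26*85 + 13 = 2223.
  i=6: a_6=6, p_6 = 6*29239 + 1118 = 176552, q_6 = 6*2223 + 85 = 13423.
  i=7: a_7=1, p_7 = 1*176552 + 29239 = 205791, q_7 = 1*13423 + 2223 = 15646.
  i=8: a_8=1, p_8 = 1*205791 + 176552 = 382343, q_8 = 1*15646 + 13423 = 29069.
  i=9: a_9=6, p_9 = 6*382343 + 205791 = 2499849, q_9 = 6*29069 + 15646 = 190060.
Indeed p_4^2 - 173*q_4^2 = 1249924 - 1249925 = -1, not +1.
Check: 2499849^2 - 173*190060^2 = 6249245022801 - 6249245022800 = 1, so (x, y) = (2499849, 190060) solves the equation, and by the theorem it is the least positive solution.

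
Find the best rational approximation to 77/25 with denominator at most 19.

40/13

Expand x = 77/25 as a continued fraction with the Euclidean algorithm:
  77 = 3*25 + 2, so a_0 = 3.
  25 = 12*2 + 1, so a_1 = 12.
  2 = 2*1 + 0, so a_2 = 2.
so x = [3; 12, 2].
Convergents (p_i = a_i*p_{i-1} + p_{i-2}, q_i = a_i*q_{i-1} + q_{i-2} with p_{-2}=0, p_{-1}=1, q_{-2}=1, q_{-1}=0), until the denominator exceeds 19:
  i=0: a_0=3, p_0 = 3*1 + 0 = 3, q_0 = 3*0 + 1 = 1.
  i=1: a_1=12, p_1 = 12*3 + 1 = 37, q_1 = 12*1 + 0 = 12.
  i=2: a_2=2, p_2 = 2*37 + 3 = 77, q_2 = 2*12 + 1 = 25.
q_2 = 25 > 19, so the last convergent with denominator <= 19 is p_1/q_1 = 37/12.
The closest fraction with denominator <= 19 is either p_1/q_1 or the intermediate fraction (k*p_1 + p_0)/(k*q_1 + q_0) with the largest k >= 1 whose denominator stays <= 19; these approach x as k grows, and every other convergent or intermediate fraction in range is farther away.
Largest k: floor((19 - q_0)/q_1) = floor((19 - 1)/12) = 1.
That gives (1*37 + 3)/(1*12 + 1) = 40/13.
Compare the errors: |x - 37/12| = |77*12 - 37*25|/(25*12) = 1/300, and |x - 40/13| = |77*13 - 40*25|/(25*13) = 1/325.
Cross-multiplying, 1*300 = 300 < 325 = 1*325, so 1/325 is smaller: the intermediate fraction 40/13 is closer to x than 37/12.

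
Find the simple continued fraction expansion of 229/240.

Run the Euclidean algorithm on 229 and 240; the successive quotients are the partial quotients a_0, a_1, ... (each step inverts the fractional part left over by the previous one):
  229 = 0*240 + 229, so a_0 = 0.
  240 = 1*229 + 11, so a_1 = 1.
  229 = 20*11 + 9, so a_2 = 20.
  11 = 1*9 + 2, so a_3 = 1.
  9 = 4*2 + 1, so a_4 = 4.
  2 = 2*1 + 0, so a_5 = 2.
The remainder reaches 0 after 6 divisions, so the expansion has 6 partial quotients, read off in order.

[0; 1, 20, 1, 4, 2]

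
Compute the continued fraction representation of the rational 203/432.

Run the Euclidean algorithm on 203 and 432; the successive quotients are the partial quotients a_0, a_1, ... (each step inverts the fractional part left over by the previous one):
  203 = 0*432 + 203, so a_0 = 0.
  432 = 2*203 + 26, so a_1 = 2.
  203 = 7*26 + 21, so a_2 = 7.
  26 = 1*21 + 5, so a_3 = 1.
  21 = 4*5 + 1, so a_4 = 4.
  5 = 5*1 + 0, so a_5 = 5.
The remainder reaches 0 after 6 divisions, so the expansion has 6 partial quotients, read off in order.

[0; 2, 7, 1, 4, 5]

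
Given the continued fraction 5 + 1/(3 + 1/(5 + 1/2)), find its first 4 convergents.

Using the convergent recurrence p_i = a_i*p_{i-1} + p_{i-2}, q_i = a_i*q_{i-1} + q_{i-2} with p_{-2}=0, p_{-1}=1, q_{-2}=1, q_{-1}=0:
  i=0: a_0=5, p_0 = 5*1 + 0 = 5, q_0 = 5*0 + 1 = 1.
  i=1: a_1=3, p_1 = 3*5 + 1 = 16, q_1 = 3*1 + 0 = 3.
  i=2: a_2=5, p_2 = 5*16 + 5 = 85, q_2 = 5*3 + 1 = 16.
  i=3: a_3=2, p_3 = 2*85 + 16 = 186, q_3 = 2*16 + 3 = 35.

5/1, 16/3, 85/16, 186/35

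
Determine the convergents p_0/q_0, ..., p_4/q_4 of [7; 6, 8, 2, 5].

7/1, 43/6, 351/49, 745/104, 4076/569

Using the convergent recurrence p_i = a_i*p_{i-1} + p_{i-2}, q_i = a_i*q_{i-1} + q_{i-2} with p_{-2}=0, p_{-1}=1, q_{-2}=1, q_{-1}=0:
  i=0: a_0=7, p_0 = 7*1 + 0 = 7, q_0 = 7*0 + 1 = 1.
  i=1: a_1=6, p_1 = 6*7 + 1 = 43, q_1 = 6*1 + 0 = 6.
  i=2: a_2=8, p_2 = 8*43 + 7 = 351, q_2 = 8*6 + 1 = 49.
  i=3: a_3=2, p_3 = 2*351 + 43 = 745, q_3 = 2*49 + 6 = 104.
  i=4: a_4=5, p_4 = 5*745 + 351 = 4076, q_4 = 5*104 + 49 = 569.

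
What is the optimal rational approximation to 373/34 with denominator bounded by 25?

274/25

Expand x = 373/34 as a continued fraction with the Euclidean algorithm:
  373 = 10*34 + 33, so a_0 = 10.
  34 = 1*33 + 1, so a_1 = 1.
  33 = 33*1 + 0, so a_2 = 33.
so x = [10; 1, 33].
Convergents (p_i = a_i*p_{i-1} + p_{i-2}, q_i = a_i*q_{i-1} + q_{i-2} with p_{-2}=0, p_{-1}=1, q_{-2}=1, q_{-1}=0), until the denominator exceeds 25:
  i=0: a_0=10, p_0 = 10*1 + 0 = 10, q_0 = 10*0 + 1 = 1.
  i=1: a_1=1, p_1 = 1*10 + 1 = 11, q_1 = 1*1 + 0 = 1.
  i=2: a_2=33, p_2 = 33*11 + 10 = 373, q_2 = 33*1 + 1 = 34.
q_2 = 34 > 25, so the last convergent with denominator <= 25 is p_1/q_1 = 11/1.
The closest fraction with denominator <= 25 is either p_1/q_1 or the intermediate fraction (k*p_1 + p_0)/(k*q_1 + q_0) with the largest k >= 1 whose denominator stays <= 25; these approach x as k grows, and every other convergent or intermediate fraction in range is farther away.
Largest k: floor((25 - q_0)/q_1) = floor((25 - 1)/1) = 24.
That gives (24*11 + 10)/(24*1 + 1) = 274/25.
Compare the errors: |x - 11/1| = |373*1 - 11*34|/(34*1) = 1/34, and |x - 274/25| = |373*25 - 274*34|/(34*25) = 9/850.
Cross-multiplying, 9*34 = 306 < 850 = 1*850, so 9/850 is smaller: the intermediate fraction 274/25 is closer to x than 11/1.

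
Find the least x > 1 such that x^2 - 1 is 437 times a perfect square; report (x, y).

(x, y) = (4599, 220)

First expand sqrt(437) as a continued fraction. With x_i = (sqrt(437) + m_i)/d_i and (m_0, d_0) = (0, 1): a_0 = floor(sqrt(437)) = 20, since 20^2 = 400 <= 437 < 441 = 21^2.
Iterate m_{i+1} = d_i*a_i - m_i, d_{i+1} = (437 - m_{i+1}^2)/d_i, a_{i+1} = floor((a_0 + m_{i+1})/d_{i+1}):
  m_1 = 1*20 - 0 = 20, d_1 = (437 - 20^2)/1 = 37/1 = 37, a_1 = floor((20 + 20)/37) = 1.
  m_2 = 37*1 - 20 = 17, d_2 = (437 - 17^2)/37 = 148/37 = 4, a_2 = floor((20 + 17)/4) = 9.
  m_3 = 4*9 - 17 = 19, d_3 = (437 - 19^2)/4 = 76/4 = 19, a_3 = floor((20 + 19)/19) = 2.
  m_4 = 19*2 - 19 = 19, d_4 = (437 - 19^2)/19 = 76/19 = 4, a_4 = floor((20 + 19)/4) = 9.
  m_5 = 4*9 - 19 = 17, d_5 = (437 - 17^2)/4 = 148/4 = 37, a_5 = floor((20 + 17)/37) = 1.
  m_6 = 37*1 - 17 = 20, d_6 = (437 - 20^2)/37 = 37/37 = 1, a_6 = floor((20 + 20)/1) = 40.
  m_7 = 1*40 - 20 = 20, d_7 = (437 - 20^2)/1 = 37/1 = 37: (m_7, d_7) = (m_1, d_1) = (20, 37), so from here the quotients repeat a_1, ..., a_6; the period length is 6.
So sqrt(437) = [20; (1, 9, 2, 9, 1, 40)] with period length k = 6.
k is even, so the fundamental solution of x^2 - 437y^2 = 1 is (p_{k-1}, q_{k-1}) = (p_5, q_5); compute convergents through index 5.
Convergents (p_i = a_i*p_{i-1} + p_{i-2}, q_i = a_i*q_{i-1} + q_{i-2} with p_{-2}=0, p_{-1}=1, q_{-2}=1, q_{-1}=0):
  i=0: a_0=20, p_0 = 20*1 + 0 = 20, q_0 = 20*0 + 1 = 1.
  i=1: a_1=1, p_1 = 1*20 + 1 = 21, q_1 = 1*1 + 0 = 1.
  i=2: a_2=9, p_2 = 9*21 + 20 = 209, q_2 = 9*1 + 1 = 10.
  i=3: a_3=2, p_3 = 2*209 + 21 = 439, q_3 = 2*10 + 1 = 21.
  i=4: a_4=9, p_4 = 9*439 + 209 = 4160, q_4 = 9*21 + 10 = 199.
  i=5: a_5=1, p_5 = 1*4160 + 439 = 4599, q_5 = 1*199 + 21 = 220.
Check: 4599^2 - 437*220^2 = 21150801 - 21150800 = 1, so (x, y) = (4599, 220) solves the equation, and by the theorem it is the least positive solution.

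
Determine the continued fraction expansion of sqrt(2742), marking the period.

Write x_i = (sqrt(2742) + m_i)/d_i with (m_0, d_0) = (0, 1). a_0 = floor(sqrt(2742)) = 52, since 52^2 = 2704 <= 2742 < 2809 = 53^2.
Iterate m_{i+1} = d_i*a_i - m_i, d_{i+1} = (2742 - m_{i+1}^2)/d_i, a_{i+1} = floor((a_0 + m_{i+1})/d_{i+1}):
  m_1 = 1*52 - 0 = 52, d_1 = (2742 - 52^2)/1 = 38/1 = 38, a_1 = floor((52 + 52)/38) = 2.
  m_2 = 38*2 - 52 = 24, d_2 = (2742 - 24^2)/38 = 2166/38 = 57, a_2 = floor((52 + 24)/57) = 1.
  m_3 = 57*1 - 24 = 33, d_3 = (2742 - 33^2)/57 = 1653/57 = 29, a_3 = floor((52 + 33)/29) = 2.
  m_4 = 29*2 - 33 = 25, d_4 = (2742 - 25^2)/29 = 2117/29 = 73, a_4 = floor((52 + 25)/73) = 1.
  m_5 = 73*1 - 25 = 48, d_5 = (2742 - 48^2)/73 = 438/73 = 6, a_5 = floor((52 + 48)/6) = 16.
  m_6 = 6*16 - 48 = 48, d_6 = (2742 - 48^2)/6 = 438/6 = 73, a_6 = floor((52 + 48)/73) = 1.
  m_7 = 73*1 - 48 = 25, d_7 = (2742 - 25^2)/73 = 2117/73 = 29, a_7 = floor((52 + 25)/29) = 2.
  m_8 = 29*2 - 25 = 33, d_8 = (2742 - 33^2)/29 = 1653/29 = 57, a_8 = floor((52 + 33)/57) = 1.
  m_9 = 57*1 - 33 = 24, d_9 = (2742 - 24^2)/57 = 2166/57 = 38, a_9 = floor((52 + 24)/38) = 2.
  m_10 = 38*2 - 24 = 52, d_10 = (2742 - 52^2)/38 = 38/38 = 1, a_10 = floor((52 + 52)/1) = 104.
  m_11 = 1*104 - 52 = 52, d_11 = (2742 - 52^2)/1 = 38/1 = 38: (m_11, d_11) = (m_1, d_1) = (52, 38), so from here the quotients repeat a_1, ..., a_10; the period length is 10.
Hence the expansion of sqrt(2742) is a_0 = 52 followed by the repeating block 2, 1, 2, 1, 16, 1, 2, 1, 2, 104 (period 10).

[52; (2, 1, 2, 1, 16, 1, 2, 1, 2, 104)]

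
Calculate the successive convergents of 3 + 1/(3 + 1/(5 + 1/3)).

3/1, 10/3, 53/16, 169/51

Using the convergent recurrence p_i = a_i*p_{i-1} + p_{i-2}, q_i = a_i*q_{i-1} + q_{i-2} with p_{-2}=0, p_{-1}=1, q_{-2}=1, q_{-1}=0:
  i=0: a_0=3, p_0 = 3*1 + 0 = 3, q_0 = 3*0 + 1 = 1.
  i=1: a_1=3, p_1 = 3*3 + 1 = 10, q_1 = 3*1 + 0 = 3.
  i=2: a_2=5, p_2 = 5*10 + 3 = 53, q_2 = 5*3 + 1 = 16.
  i=3: a_3=3, p_3 = 3*53 + 10 = 169, q_3 = 3*16 + 3 = 51.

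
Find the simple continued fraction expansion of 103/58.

[1; 1, 3, 2, 6]

Run the Euclidean algorithm on 103 and 58; the successive quotients are the partial quotients a_0, a_1, ... (each step inverts the fractional part left over by the previous one):
  103 = 1*58 + 45, so a_0 = 1.
  58 = 1*45 + 13, so a_1 = 1.
  45 = 3*13 + 6, so a_2 = 3.
  13 = 2*6 + 1, so a_3 = 2.
  6 = 6*1 + 0, so a_4 = 6.
The remainder reaches 0 after 5 divisions, so the expansion has 5 partial quotients, read off in order.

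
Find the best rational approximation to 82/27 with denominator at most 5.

Expand x = 82/27 as a continued fraction with the Euclidean algorithm:
  82 = 3*27 + 1, so a_0 = 3.
  27 = 27*1 + 0, so a_1 = 27.
so x = [3; 27].
Convergents (p_i = a_i*p_{i-1} + p_{i-2}, q_i = a_i*q_{i-1} + q_{i-2} with p_{-2}=0, p_{-1}=1, q_{-2}=1, q_{-1}=0), until the denominator exceeds 5:
  i=0: a_0=3, p_0 = 3*1 + 0 = 3, q_0 = 3*0 + 1 = 1.
  i=1: a_1=27, p_1 = 27*3 + 1 = 82, q_1 = 27*1 + 0 = 27.
q_1 = 27 > 5, so the last convergent with denominator <= 5 is p_0/q_0 = 3/1.
The closest fraction with denominator <= 5 is either p_0/q_0 or the intermediate fraction (k*p_0 + p_{-1})/(k*q_0 + q_{-1}) with the largest k >= 1 whose denominator stays <= 5; these approach x as k grows, and every other convergent or intermediate fraction in range is farther away.
Largest k: floor((5 - q_{-1})/q_0) = floor((5 - 0)/1) = 5 (using the seeds p_{-1} = 1, q_{-1} = 0).
That gives (5*3 + 1)/(5*1 + 0) = 16/5.
Compare the errors: |x - 3/1| = |82*1 - 3*27|/(27*1) = 1/27, and |x - 16/5| = |82*5 - 16*27|/(27*5) = 22/135.
Cross-multiplying, 1*135 = 135 < 594 = 22*27, so 1/27 is smaller: the convergent 3/1 is closer to x than 16/5.

3/1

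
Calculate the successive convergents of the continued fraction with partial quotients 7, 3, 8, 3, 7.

Using the convergent recurrence p_i = a_i*p_{i-1} + p_{i-2}, q_i = a_i*q_{i-1} + q_{i-2} with p_{-2}=0, p_{-1}=1, q_{-2}=1, q_{-1}=0:
  i=0: a_0=7, p_0 = 7*1 + 0 = 7, q_0 = 7*0 + 1 = 1.
  i=1: a_1=3, p_1 = 3*7 + 1 = 22, q_1 = 3*1 + 0 = 3.
  i=2: a_2=8, p_2 = 8*22 + 7 = 183, q_2 = 8*3 + 1 = 25.
  i=3: a_3=3, p_3 = 3*183 + 22 = 571, q_3 = 3*25 + 3 = 78.
  i=4: a_4=7, p_4 = 7*571 + 183 = 4180, q_4 = 7*78 + 25 = 571.

7/1, 22/3, 183/25, 571/78, 4180/571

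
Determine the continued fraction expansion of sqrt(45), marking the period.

Write x_i = (sqrt(45) + m_i)/d_i with (m_0, d_0) = (0, 1). a_0 = floor(sqrt(45)) = 6, since 6^2 = 36 <= 45 < 49 = 7^2.
Iterate m_{i+1} = d_i*a_i - m_i, d_{i+1} = (45 - m_{i+1}^2)/d_i, a_{i+1} = floor((a_0 + m_{i+1})/d_{i+1}):
  m_1 = 1*6 - 0 = 6, d_1 = (45 - 6^2)/1 = 9/1 = 9, a_1 = floor((6 + 6)/9) = 1.
  m_2 = 9*1 - 6 = 3, d_2 = (45 - 3^2)/9 = 36/9 = 4, a_2 = floor((6 + 3)/4) = 2.
  m_3 = 4*2 - 3 = 5, d_3 = (45 - 5^2)/4 = 20/4 = 5, a_3 = floor((6 + 5)/5) = 2.
  m_4 = 5*2 - 5 = 5, d_4 = (45 - 5^2)/5 = 20/5 = 4, a_4 = floor((6 + 5)/4) = 2.
  m_5 = 4*2 - 5 = 3, d_5 = (45 - 3^2)/4 = 36/4 = 9, a_5 = floor((6 + 3)/9) = 1.
  m_6 = 9*1 - 3 = 6, d_6 = (45 - 6^2)/9 = 9/9 = 1, a_6 = floor((6 + 6)/1) = 12.
  m_7 = 1*12 - 6 = 6, d_7 = (45 - 6^2)/1 = 9/1 = 9: (m_7, d_7) = (m_1, d_1) = (6, 9), so from here the quotients repeat a_1, ..., a_6; the period length is 6.
Hence the expansion of sqrt(45) is a_0 = 6 followed by the repeating block 1, 2, 2, 2, 1, 12 (period 6).

[6; (1, 2, 2, 2, 1, 12)]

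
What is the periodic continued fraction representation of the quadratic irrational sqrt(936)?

Write x_i = (sqrt(936) + m_i)/d_i with (m_0, d_0) = (0, 1). a_0 = floor(sqrt(936)) = 30, since 30^2 = 900 <= 936 < 961 = 31^2.
Iterate m_{i+1} = d_i*a_i - m_i, d_{i+1} = (936 - m_{i+1}^2)/d_i, a_{i+1} = floor((a_0 + m_{i+1})/d_{i+1}):
  m_1 = 1*30 - 0 = 30, d_1 = (936 - 30^2)/1 = 36/1 = 36, a_1 = floor((30 + 30)/36) = 1.
  m_2 = 36*1 - 30 = 6, d_2 = (936 - 6^2)/36 = 900/36 = 25, a_2 = floor((30 + 6)/25) = 1.
  m_3 = 25*1 - 6 = 19, d_3 = (936 - 19^2)/25 = 575/25 = 23, a_3 = floor((30 + 19)/23) = 2.
  m_4 = 23*2 - 19 = 27, d_4 = (936 - 27^2)/23 = 207/23 = 9, a_4 = floor((30 + 27)/9) = 6.
  m_5 = 9*6 - 27 = 27, d_5 = (936 - 27^2)/9 = 207/9 = 23, a_5 = floor((30 + 27)/23) = 2.
  m_6 = 23*2 - 27 = 19, d_6 = (936 - 19^2)/23 = 575/23 = 25, a_6 = floor((30 + 19)/25) = 1.
  m_7 = 25*1 - 19 = 6, d_7 = (936 - 6^2)/25 = 900/25 = 36, a_7 = floor((30 + 6)/36) = 1.
  m_8 = 36*1 - 6 = 30, d_8 = (936 - 30^2)/36 = 36/36 = 1, a_8 = floor((30 + 30)/1) = 60.
  m_9 = 1*60 - 30 = 30, d_9 = (936 - 30^2)/1 = 36/1 = 36: (m_9, d_9) = (m_1, d_1) = (30, 36), so from here the quotients repeat a_1, ..., a_8; the period length is 8.
Hence the expansion of sqrt(936) is a_0 = 30 followed by the repeating block 1, 1, 2, 6, 2, 1, 1, 60 (period 8).

[30; (1, 1, 2, 6, 2, 1, 1, 60)]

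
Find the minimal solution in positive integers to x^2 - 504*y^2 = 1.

(x, y) = (449, 20)

First expand sqrt(504) as a continued fraction. With x_i = (sqrt(504) + m_i)/d_i and (m_0, d_0) = (0, 1): a_0 = floor(sqrt(504)) = 22, since 22^2 = 484 <= 504 < 529 = 23^2.
Iterate m_{i+1} = d_i*a_i - m_i, d_{i+1} = (504 - m_{i+1}^2)/d_i, a_{i+1} = floor((a_0 + m_{i+1})/d_{i+1}):
  m_1 = 1*22 - 0 = 22, d_1 = (504 - 22^2)/1 = 20/1 = 20, a_1 = floor((22 + 22)/20) = 2.
  m_2 = 20*2 - 22 = 18, d_2 = (504 - 18^2)/20 = 180/20 = 9, a_2 = floor((22 + 18)/9) = 4.
  m_3 = 9*4 - 18 = 18, d_3 = (504 - 18^2)/9 = 180/9 = 20, a_3 = floor((22 + 18)/20) = 2.
  m_4 = 20*2 - 18 = 22, d_4 = (504 - 22^2)/20 = 20/20 = 1, a_4 = floor((22 + 22)/1) = 44.
  m_5 = 1*44 - 22 = 22, d_5 = (504 - 22^2)/1 = 20/1 = 20: (m_5, d_5) = (m_1, d_1) = (22, 20), so from here the quotients repeat a_1, ..., a_4; the period length is 4.
So sqrt(504) = [22; (2, 4, 2, 44)] with period length k = 4.
k is even, so the fundamental solution of x^2 - 504y^2 = 1 is (p_{k-1}, q_{k-1}) = (p_3, q_3); compute convergents through index 3.
Convergents (p_i = a_i*p_{i-1} + p_{i-2}, q_i = a_i*q_{i-1} + q_{i-2} with p_{-2}=0, p_{-1}=1, q_{-2}=1, q_{-1}=0):
  i=0: a_0=22, p_0 = 22*1 + 0 = 22, q_0 = 22*0 + 1 = 1.
  i=1: a_1=2, p_1 = 2*22 + 1 = 45, q_1 = 2*1 + 0 = 2.
  i=2: a_2=4, p_2 = 4*45 + 22 = 202, q_2 = 4*2 + 1 = 9.
  i=3: a_3=2, p_3 = 2*202 + 45 = 449, q_3 = 2*9 + 2 = 20.
Check: 449^2 - 504*20^2 = 201601 - 201600 = 1, so (x, y) = (449, 20) solves the equation, and by the theorem it is the least positive solution.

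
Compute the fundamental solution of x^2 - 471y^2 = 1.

First expand sqrt(471) as a continued fraction. With x_i = (sqrt(471) + m_i)/d_i and (m_0, d_0) = (0, 1): a_0 = floor(sqrt(471)) = 21, since 21^2 = 441 <= 471 < 484 = 22^2.
Iterate m_{i+1} = d_i*a_i - m_i, d_{i+1} = (471 - m_{i+1}^2)/d_i, a_{i+1} = floor((a_0 + m_{i+1})/d_{i+1}):
  m_1 = 1*21 - 0 = 21, d_1 = (471 - 21^2)/1 = 30/1 = 30, a_1 = floor((21 + 21)/30) = 1.
  m_2 = 30*1 - 21 = 9, d_2 = (471 - 9^2)/30 = 390/30 = 13, a_2 = floor((21 + 9)/13) = 2.
  m_3 = 13*2 - 9 = 17, d_3 = (471 - 17^2)/13 = 182/13 = 14, a_3 = floor((21 + 17)/14) = 2.
  m_4 = 14*2 - 17 = 11, d_4 = (471 - 11^2)/14 = 350/14 = 25, a_4 = floor((21 + 11)/25) = 1.
  m_5 = 25*1 - 11 = 14, d_5 = (471 - 14^2)/25 = 275/25 = 11, a_5 = floor((21 + 14)/11) = 3.
  m_6 = 11*3 - 14 = 19, d_6 = (471 - 19^2)/11 = 110/11 = 10, a_6 = floor((21 + 19)/10) = 4.
  m_7 = 10*4 - 19 = 21, d_7 = (471 - 21^2)/10 = 30/10 = 3, a_7 = floor((21 + 21)/3) = 14.
  m_8 = 3*14 - 21 = 21, d_8 = (471 - 21^2)/3 = 30/3 = 10, a_8 = floor((21 + 21)/10) = 4.
  m_9 = 10*4 - 21 = 19, d_9 = (471 - 19^2)/10 = 110/10 = 11, a_9 = floor((21 + 19)/11) = 3.
  m_10 = 11*3 - 19 = 14, d_10 = (471 - 14^2)/11 = 275/11 = 25, a_10 = floor((21 + 14)/25) = 1.
  m_11 = 25*1 - 14 = 11, d_11 = (471 - 11^2)/25 = 350/25 = 14, a_11 = floor((21 + 11)/14) = 2.
  m_12 = 14*2 - 11 = 17, d_12 = (471 - 17^2)/14 = 182/14 = 13, a_12 = floor((21 + 17)/13) = 2.
  m_13 = 13*2 - 17 = 9, d_13 = (471 - 9^2)/13 = 390/13 = 30, a_13 = floor((21 + 9)/30) = 1.
  m_14 = 30*1 - 9 = 21, d_14 = (471 - 21^2)/30 = 30/30 = 1, a_14 = floor((21 + 21)/1) = 42.
  m_15 = 1*42 - 21 = 21, d_15 = (471 - 21^2)/1 = 30/1 = 30: (m_15, d_15) = (m_1, d_1) = (21, 30), so from here the quotients repeat a_1, ..., a_14; the period length is 14.
So sqrt(471) = [21; (1, 2, 2, 1, 3, 4, 14, 4, 3, 1, 2, 2, 1, 42)] with period length k = 14.
k is even, so the fundamental solution of x^2 - 471y^2 = 1 is (p_{k-1}, q_{k-1}) = (p_13, q_13); compute convergents through index 13.
Convergents (p_i = a_i*p_{i-1} + p_{i-2}, q_i = a_i*q_{i-1} + q_{i-2} with p_{-2}=0, p_{-1}=1, q_{-2}=1, q_{-1}=0):
  i=0: a_0=21, p_0 = 21*1 + 0 = 21, q_0 = 21*0 + 1 = 1.
  i=1: a_1=1, p_1 = 1*21 + 1 = 22, q_1 = 1*1 + 0 = 1.
  i=2: a_2=2, p_2 = 2*22 + 21 = 65, q_2 = 2*1 + 1 = 3.
  i=3: a_3=2, p_3 = 2*65 + 22 = 152, q_3 = 2*3 + 1 = 7.
  i=4: a_4=1, p_4 = 1*152 + 65 = 217, q_4 = 1*7 + 3 = 10.
  i=5: a_5=3, p_5 = 3*217 + 152 = 803, q_5 = 3*10 + 7 = 37.
  i=6: a_6=4, p_6 = 4*803 + 217 = 3429, q_6 = 4*37 + 10 = 158.
  i=7: a_7=14, p_7 = 14*3429 + 803 = 48809, q_7 = 14*158 + 37 = 2249.
  i=8: a_8=4, p_8 = 4*48809 + 3429 = 198665, q_8 = 4*2249 + 158 = 9154.
  i=9: a_9=3, p_9 = 3*198665 + 48809 = 644804, q_9 = 3*9154 + 2249 = 29711.
  i=10: a_10=1, p_10 = 1*644804 + 198665 = 843469, q_10 = 1*29711 + 9154 = 38865.
  i=11: a_11=2, p_11 = 2*843469 + 644804 = 2331742, q_11 = 2*38865 + 29711 = 107441.
  i=12: a_12=2, p_12 = 2*2331742 + 843469 = 5506953, q_12 = 2*107441 + 38865 = 253747.
  i=13: a_13=1, p_13 = 1*5506953 + 2331742 = 7838695, q_13 = 1*253747 + 107441 = 361188.
Check: 7838695^2 - 471*361188^2 = 61445139303025 - 61445139303024 = 1, so (x, y) = (7838695, 361188) solves the equation, and by the theorem it is the least positive solution.

(x, y) = (7838695, 361188)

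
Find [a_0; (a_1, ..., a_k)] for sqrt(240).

[15; (2, 30)]

Write x_i = (sqrt(240) + m_i)/d_i with (m_0, d_0) = (0, 1). a_0 = floor(sqrt(240)) = 15, since 15^2 = 225 <= 240 < 256 = 16^2.
Iterate m_{i+1} = d_i*a_i - m_i, d_{i+1} = (240 - m_{i+1}^2)/d_i, a_{i+1} = floor((a_0 + m_{i+1})/d_{i+1}):
  m_1 = 1*15 - 0 = 15, d_1 = (240 - 15^2)/1 = 15/1 = 15, a_1 = floor((15 + 15)/15) = 2.
  m_2 = 15*2 - 15 = 15, d_2 = (240 - 15^2)/15 = 15/15 = 1, a_2 = floor((15 + 15)/1) = 30.
  m_3 = 1*30 - 15 = 15, d_3 = (240 - 15^2)/1 = 15/1 = 15: (m_3, d_3) = (m_1, d_1) = (15, 15), so from here the quotients repeat a_1, a_2; the period length is 2.
Hence the expansion of sqrt(240) is a_0 = 15 followed by the repeating block 2, 30 (period 2).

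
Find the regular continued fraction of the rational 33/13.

Run the Euclidean algorithm on 33 and 13; the successive quotients are the partial quotients a_0, a_1, ... (each step inverts the fractional part left over by the previous one):
  33 = 2*13 + 7, so a_0 = 2.
  13 = 1*7 + 6, so a_1 = 1.
  7 = 1*6 + 1, so a_2 = 1.
  6 = 6*1 + 0, so a_3 = 6.
The remainder reaches 0 after 4 divisions, so the expansion has 4 partial quotients, read off in order.

[2; 1, 1, 6]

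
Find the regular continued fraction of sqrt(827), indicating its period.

[28; (1, 3, 7, 1, 27, 1, 7, 3, 1, 56)]

Write x_i = (sqrt(827) + m_i)/d_i with (m_0, d_0) = (0, 1). a_0 = floor(sqrt(827)) = 28, since 28^2 = 784 <= 827 < 841 = 29^2.
Iterate m_{i+1} = d_i*a_i - m_i, d_{i+1} = (827 - m_{i+1}^2)/d_i, a_{i+1} = floor((a_0 + m_{i+1})/d_{i+1}):
  m_1 = 1*28 - 0 = 28, d_1 = (827 - 28^2)/1 = 43/1 = 43, a_1 = floor((28 + 28)/43) = 1.
  m_2 = 43*1 - 28 = 15, d_2 = (827 - 15^2)/43 = 602/43 = 14, a_2 = floor((28 + 15)/14) = 3.
  m_3 = 14*3 - 15 = 27, d_3 = (827 - 27^2)/14 = 98/14 = 7, a_3 = floor((28 + 27)/7) = 7.
  m_4 = 7*7 - 27 = 22, d_4 = (827 - 22^2)/7 = 343/7 = 49, a_4 = floor((28 + 22)/49) = 1.
  m_5 = 49*1 - 22 = 27, d_5 = (827 - 27^2)/49 = 98/49 = 2, a_5 = floor((28 + 27)/2) = 27.
  m_6 = 2*27 - 27 = 27, d_6 = (827 - 27^2)/2 = 98/2 = 49, a_6 = floor((28 + 27)/49) = 1.
  m_7 = 49*1 - 27 = 22, d_7 = (827 - 22^2)/49 = 343/49 = 7, a_7 = floor((28 + 22)/7) = 7.
  m_8 = 7*7 - 22 = 27, d_8 = (827 - 27^2)/7 = 98/7 = 14, a_8 = floor((28 + 27)/14) = 3.
  m_9 = 14*3 - 27 = 15, d_9 = (827 - 15^2)/14 = 602/14 = 43, a_9 = floor((28 + 15)/43) = 1.
  m_10 = 43*1 - 15 = 28, d_10 = (827 - 28^2)/43 = 43/43 = 1, a_10 = floor((28 + 28)/1) = 56.
  m_11 = 1*56 - 28 = 28, d_11 = (827 - 28^2)/1 = 43/1 = 43: (m_11, d_11) = (m_1, d_1) = (28, 43), so from here the quotients repeat a_1, ..., a_10; the period length is 10.
Hence the expansion of sqrt(827) is a_0 = 28 followed by the repeating block 1, 3, 7, 1, 27, 1, 7, 3, 1, 56 (period 10).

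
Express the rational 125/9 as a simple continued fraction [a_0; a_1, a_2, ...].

[13; 1, 8]

Run the Euclidean algorithm on 125 and 9; the successive quotients are the partial quotients a_0, a_1, ... (each step inverts the fractional part left over by the previous one):
  125 = 13*9 + 8, so a_0 = 13.
  9 = 1*8 + 1, so a_1 = 1.
  8 = 8*1 + 0, so a_2 = 8.
The remainder reaches 0 after 3 divisions, so the expansion has 3 partial quotients, read off in order.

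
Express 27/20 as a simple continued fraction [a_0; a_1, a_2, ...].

Run the Euclidean algorithm on 27 and 20; the successive quotients are the partial quotients a_0, a_1, ... (each step inverts the fractional part left over by the previous one):
  27 = 1*20 + 7, so a_0 = 1.
  20 = 2*7 + 6, so a_1 = 2.
  7 = 1*6 + 1, so a_2 = 1.
  6 = 6*1 + 0, so a_3 = 6.
The remainder reaches 0 after 4 divisions, so the expansion has 4 partial quotients, read off in order.

[1; 2, 1, 6]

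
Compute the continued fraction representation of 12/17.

[0; 1, 2, 2, 2]

Run the Euclidean algorithm on 12 and 17; the successive quotients are the partial quotients a_0, a_1, ... (each step inverts the fractional part left over by the previous one):
  12 = 0*17 + 12, so a_0 = 0.
  17 = 1*12 + 5, so a_1 = 1.
  12 = 2*5 + 2, so a_2 = 2.
  5 = 2*2 + 1, so a_3 = 2.
  2 = 2*1 + 0, so a_4 = 2.
The remainder reaches 0 after 5 divisions, so the expansion has 5 partial quotients, read off in order.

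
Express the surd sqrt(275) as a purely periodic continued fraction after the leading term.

[16; (1, 1, 2, 1, 1, 32)]

Write x_i = (sqrt(275) + m_i)/d_i with (m_0, d_0) = (0, 1). a_0 = floor(sqrt(275)) = 16, since 16^2 = 256 <= 275 < 289 = 17^2.
Iterate m_{i+1} = d_i*a_i - m_i, d_{i+1} = (275 - m_{i+1}^2)/d_i, a_{i+1} = floor((a_0 + m_{i+1})/d_{i+1}):
  m_1 = 1*16 - 0 = 16, d_1 = (275 - 16^2)/1 = 19/1 = 19, a_1 = floor((16 + 16)/19) = 1.
  m_2 = 19*1 - 16 = 3, d_2 = (275 - 3^2)/19 = 266/19 = 14, a_2 = floor((16 + 3)/14) = 1.
  m_3 = 14*1 - 3 = 11, d_3 = (275 - 11^2)/14 = 154/14 = 11, a_3 = floor((16 + 11)/11) = 2.
  m_4 = 11*2 - 11 = 11, d_4 = (275 - 11^2)/11 = 154/11 = 14, a_4 = floor((16 + 11)/14) = 1.
  m_5 = 14*1 - 11 = 3, d_5 = (275 - 3^2)/14 = 266/14 = 19, a_5 = floor((16 + 3)/19) = 1.
  m_6 = 19*1 - 3 = 16, d_6 = (275 - 16^2)/19 = 19/19 = 1, a_6 = floor((16 + 16)/1) = 32.
  m_7 = 1*32 - 16 = 16, d_7 = (275 - 16^2)/1 = 19/1 = 19: (m_7, d_7) = (m_1, d_1) = (16, 19), so from here the quotients repeat a_1, ..., a_6; the period length is 6.
Hence the expansion of sqrt(275) is a_0 = 16 followed by the repeating block 1, 1, 2, 1, 1, 32 (period 6).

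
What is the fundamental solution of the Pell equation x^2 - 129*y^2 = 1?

(x, y) = (16855, 1484)

First expand sqrt(129) as a continued fraction. With x_i = (sqrt(129) + m_i)/d_i and (m_0, d_0) = (0, 1): a_0 = floor(sqrt(129)) = 11, since 11^2 = 121 <= 129 < 144 = 12^2.
Iterate m_{i+1} = d_i*a_i - m_i, d_{i+1} = (129 - m_{i+1}^2)/d_i, a_{i+1} = floor((a_0 + m_{i+1})/d_{i+1}):
  m_1 = 1*11 - 0 = 11, d_1 = (129 - 11^2)/1 = 8/1 = 8, a_1 = floor((11 + 11)/8) = 2.
  m_2 = 8*2 - 11 = 5, d_2 = (129 - 5^2)/8 = 104/8 = 13, a_2 = floor((11 + 5)/13) = 1.
  m_3 = 13*1 - 5 = 8, d_3 = (129 - 8^2)/13 = 65/13 = 5, a_3 = floor((11 + 8)/5) = 3.
  m_4 = 5*3 - 8 = 7, d_4 = (129 - 7^2)/5 = 80/5 = 16, a_4 = floor((11 + 7)/16) = 1.
  m_5 = 16*1 - 7 = 9, d_5 = (129 - 9^2)/16 = 48/16 = 3, a_5 = floor((11 + 9)/3) = 6.
  m_6 = 3*6 - 9 = 9, d_6 = (129 - 9^2)/3 = 48/3 = 16, a_6 = floor((11 + 9)/16) = 1.
  m_7 = 16*1 - 9 = 7, d_7 = (129 - 7^2)/16 = 80/16 = 5, a_7 = floor((11 + 7)/5) = 3.
  m_8 = 5*3 - 7 = 8, d_8 = (129 - 8^2)/5 = 65/5 = 13, a_8 = floor((11 + 8)/13) = 1.
  m_9 = 13*1 - 8 = 5, d_9 = (129 - 5^2)/13 = 104/13 = 8, a_9 = floor((11 + 5)/8) = 2.
  m_10 = 8*2 - 5 = 11, d_10 = (129 - 11^2)/8 = 8/8 = 1, a_10 = floor((11 + 11)/1) = 22.
  m_11 = 1*22 - 11 = 11, d_11 = (129 - 11^2)/1 = 8/1 = 8: (m_11, d_11) = (m_1, d_1) = (11, 8), so from here the quotients repeat a_1, ..., a_10; the period length is 10.
So sqrt(129) = [11; (2, 1, 3, 1, 6, 1, 3, 1, 2, 22)] with period length k = 10.
k is even, so the fundamental solution of x^2 - 129y^2 = 1 is (p_{k-1}, q_{k-1}) = (p_9, q_9); compute convergents through index 9.
Convergents (p_i = a_i*p_{i-1} + p_{i-2}, q_i = a_i*q_{i-1} + q_{i-2} with p_{-2}=0, p_{-1}=1, q_{-2}=1, q_{-1}=0):
  i=0: a_0=11, p_0 = 11*1 + 0 = 11, q_0 = 11*0 + 1 = 1.
  i=1: a_1=2, p_1 = 2*11 + 1 = 23, q_1 = 2*1 + 0 = 2.
  i=2: a_2=1, p_2 = 1*23 + 11 = 34, q_2 = 1*2 + 1 = 3.
  i=3: a_3=3, p_3 = 3*34 + 23 = 125, q_3 = 3*3 + 2 = 11.
  i=4: a_4=1, p_4 = 1*125 + 34 = 159, q_4 = 1*11 + 3 = 14.
  i=5: a_5=6, p_5 = 6*159 + 125 = 1079, q_5 = 6*14 + 11 = 95.
  i=6: a_6=1, p_6 = 1*1079 + 159 = 1238, q_6 = 1*95 + 14 = 109.
  i=7: a_7=3, p_7 = 3*1238 + 1079 = 4793, q_7 = 3*109 + 95 = 422.
  i=8: a_8=1, p_8 = 1*4793 + 1238 = 6031, q_8 = 1*422 + 109 = 531.
  i=9: a_9=2, p_9 = 2*6031 + 4793 = 16855, q_9 = 2*531 + 422 = 1484.
Check: 16855^2 - 129*1484^2 = 284091025 - 284091024 = 1, so (x, y) = (16855, 1484) solves the equation, and by the theorem it is the least positive solution.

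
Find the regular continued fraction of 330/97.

Run the Euclidean algorithm on 330 and 97; the successive quotients are the partial quotients a_0, a_1, ... (each step inverts the fractional part left over by the previous one):
  330 = 3*97 + 39, so a_0 = 3.
  97 = 2*39 + 19, so a_1 = 2.
  39 = 2*19 + 1, so a_2 = 2.
  19 = 19*1 + 0, so a_3 = 19.
The remainder reaches 0 after 4 divisions, so the expansion has 4 partial quotients, read off in order.

[3; 2, 2, 19]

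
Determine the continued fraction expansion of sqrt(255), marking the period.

[15; (1, 30)]

Write x_i = (sqrt(255) + m_i)/d_i with (m_0, d_0) = (0, 1). a_0 = floor(sqrt(255)) = 15, since 15^2 = 225 <= 255 < 256 = 16^2.
Iterate m_{i+1} = d_i*a_i - m_i, d_{i+1} = (255 - m_{i+1}^2)/d_i, a_{i+1} = floor((a_0 + m_{i+1})/d_{i+1}):
  m_1 = 1*15 - 0 = 15, d_1 = (255 - 15^2)/1 = 30/1 = 30, a_1 = floor((15 + 15)/30) = 1.
  m_2 = 30*1 - 15 = 15, d_2 = (255 - 15^2)/30 = 30/30 = 1, a_2 = floor((15 + 15)/1) = 30.
  m_3 = 1*30 - 15 = 15, d_3 = (255 - 15^2)/1 = 30/1 = 30: (m_3, d_3) = (m_1, d_1) = (15, 30), so from here the quotients repeat a_1, a_2; the period length is 2.
Hence the expansion of sqrt(255) is a_0 = 15 followed by the repeating block 1, 30 (period 2).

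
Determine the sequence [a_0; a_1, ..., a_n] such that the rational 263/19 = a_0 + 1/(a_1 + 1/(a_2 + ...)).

Run the Euclidean algorithm on 263 and 19; the successive quotients are the partial quotients a_0, a_1, ... (each step inverts the fractional part left over by the previous one):
  263 = 13*19 + 16, so a_0 = 13.
  19 = 1*16 + 3, so a_1 = 1.
  16 = 5*3 + 1, so a_2 = 5.
  3 = 3*1 + 0, so a_3 = 3.
The remainder reaches 0 after 4 divisions, so the expansion has 4 partial quotients, read off in order.

[13; 1, 5, 3]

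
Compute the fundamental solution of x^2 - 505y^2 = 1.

(x, y) = (809, 36)

First expand sqrt(505) as a continued fraction. With x_i = (sqrt(505) + m_i)/d_i and (m_0, d_0) = (0, 1): a_0 = floor(sqrt(505)) = 22, since 22^2 = 484 <= 505 < 529 = 23^2.
Iterate m_{i+1} = d_i*a_i - m_i, d_{i+1} = (505 - m_{i+1}^2)/d_i, a_{i+1} = floor((a_0 + m_{i+1})/d_{i+1}):
  m_1 = 1*22 - 0 = 22, d_1 = (505 - 22^2)/1 = 21/1 = 21, a_1 = floor((22 + 22)/21) = 2.
  m_2 = 21*2 - 22 = 20, d_2 = (505 - 20^2)/21 = 105/21 = 5, a_2 = floor((22 + 20)/5) = 8.
  m_3 = 5*8 - 20 = 20, d_3 = (505 - 20^2)/5 = 105/5 = 21, a_3 = floor((22 + 20)/21) = 2.
  m_4 = 21*2 - 20 = 22, d_4 = (505 - 22^2)/21 = 21/21 = 1, a_4 = floor((22 + 22)/1) = 44.
  m_5 = 1*44 - 22 = 22, d_5 = (505 - 22^2)/1 = 21/1 = 21: (m_5, d_5) = (m_1, d_1) = (22, 21), so from here the quotients repeat a_1, ..., a_4; the period length is 4.
So sqrt(505) = [22; (2, 8, 2, 44)] with period length k = 4.
k is even, so the fundamental solution of x^2 - 505y^2 = 1 is (p_{k-1}, q_{k-1}) = (p_3, q_3); compute convergents through index 3.
Convergents (p_i = a_i*p_{i-1} + p_{i-2}, q_i = a_i*q_{i-1} + q_{i-2} with p_{-2}=0, p_{-1}=1, q_{-2}=1, q_{-1}=0):
  i=0: a_0=22, p_0 = 22*1 + 0 = 22, q_0 = 22*0 + 1 = 1.
  i=1: a_1=2, p_1 = 2*22 + 1 = 45, q_1 = 2*1 + 0 = 2.
  i=2: a_2=8, p_2 = 8*45 + 22 = 382, q_2 = 8*2 + 1 = 17.
  i=3: a_3=2, p_3 = 2*382 + 45 = 809, q_3 = 2*17 + 2 = 36.
Check: 809^2 - 505*36^2 = 654481 - 654480 = 1, so (x, y) = (809, 36) solves the equation, and by the theorem it is the least positive solution.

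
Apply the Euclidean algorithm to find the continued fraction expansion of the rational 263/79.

[3; 3, 26]

Run the Euclidean algorithm on 263 and 79; the successive quotients are the partial quotients a_0, a_1, ... (each step inverts the fractional part left over by the previous one):
  263 = 3*79 + 26, so a_0 = 3.
  79 = 3*26 + 1, so a_1 = 3.
  26 = 26*1 + 0, so a_2 = 26.
The remainder reaches 0 after 3 divisions, so the expansion has 3 partial quotients, read off in order.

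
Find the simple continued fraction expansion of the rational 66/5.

Run the Euclidean algorithm on 66 and 5; the successive quotients are the partial quotients a_0, a_1, ... (each step inverts the fractional part left over by the previous one):
  66 = 13*5 + 1, so a_0 = 13.
  5 = 5*1 + 0, so a_1 = 5.
The remainder reaches 0 after 2 divisions, so the expansion has 2 partial quotients, read off in order.

[13; 5]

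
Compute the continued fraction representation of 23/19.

Run the Euclidean algorithm on 23 and 19; the successive quotients are the partial quotients a_0, a_1, ... (each step inverts the fractional part left over by the previous one):
  23 = 1*19 + 4, so a_0 = 1.
  19 = 4*4 + 3, so a_1 = 4.
  4 = 1*3 + 1, so a_2 = 1.
  3 = 3*1 + 0, so a_3 = 3.
The remainder reaches 0 after 4 divisions, so the expansion has 4 partial quotients, read off in order.

[1; 4, 1, 3]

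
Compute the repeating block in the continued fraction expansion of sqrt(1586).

[39; (1, 4, 1, 2, 2, 1, 4, 1, 78)]

Write x_i = (sqrt(1586) + m_i)/d_i with (m_0, d_0) = (0, 1). a_0 = floor(sqrt(1586)) = 39, since 39^2 = 1521 <= 1586 < 1600 = 40^2.
Iterate m_{i+1} = d_i*a_i - m_i, d_{i+1} = (1586 - m_{i+1}^2)/d_i, a_{i+1} = floor((a_0 + m_{i+1})/d_{i+1}):
  m_1 = 1*39 - 0 = 39, d_1 = (1586 - 39^2)/1 = 65/1 = 65, a_1 = floor((39 + 39)/65) = 1.
  m_2 = 65*1 - 39 = 26, d_2 = (1586 - 26^2)/65 = 910/65 = 14, a_2 = floor((39 + 26)/14) = 4.
  m_3 = 14*4 - 26 = 30, d_3 = (1586 - 30^2)/14 = 686/14 = 49, a_3 = floor((39 + 30)/49) = 1.
  m_4 = 49*1 - 30 = 19, d_4 = (1586 - 19^2)/49 = 1225/49 = 25, a_4 = floor((39 + 19)/25) = 2.
  m_5 = 25*2 - 19 = 31, d_5 = (1586 - 31^2)/25 = 625/25 = 25, a_5 = floor((39 + 31)/25) = 2.
  m_6 = 25*2 - 31 = 19, d_6 = (1586 - 19^2)/25 = 1225/25 = 49, a_6 = floor((39 + 19)/49) = 1.
  m_7 = 49*1 - 19 = 30, d_7 = (1586 - 30^2)/49 = 686/49 = 14, a_7 = floor((39 + 30)/14) = 4.
  m_8 = 14*4 - 30 = 26, d_8 = (1586 - 26^2)/14 = 910/14 = 65, a_8 = floor((39 + 26)/65) = 1.
  m_9 = 65*1 - 26 = 39, d_9 = (1586 - 39^2)/65 = 65/65 = 1, a_9 = floor((39 + 39)/1) = 78.
  m_10 = 1*78 - 39 = 39, d_10 = (1586 - 39^2)/1 = 65/1 = 65: (m_10, d_10) = (m_1, d_1) = (39, 65), so from here the quotients repeat a_1, ..., a_9; the period length is 9.
Hence the expansion of sqrt(1586) is a_0 = 39 followed by the repeating block 1, 4, 1, 2, 2, 1, 4, 1, 78 (period 9).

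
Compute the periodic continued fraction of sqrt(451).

Write x_i = (sqrt(451) + m_i)/d_i with (m_0, d_0) = (0, 1). a_0 = floor(sqrt(451)) = 21, since 21^2 = 441 <= 451 < 484 = 22^2.
Iterate m_{i+1} = d_i*a_i - m_i, d_{i+1} = (451 - m_{i+1}^2)/d_i, a_{i+1} = floor((a_0 + m_{i+1})/d_{i+1}):
  m_1 = 1*21 - 0 = 21, d_1 = (451 - 21^2)/1 = 10/1 = 10, a_1 = floor((21 + 21)/10) = 4.
  m_2 = 10*4 - 21 = 19, d_2 = (451 - 19^2)/10 = 90/10 = 9, a_2 = floor((21 + 19)/9) = 4.
  m_3 = 9*4 - 19 = 17, d_3 = (451 - 17^2)/9 = 162/9 = 18, a_3 = floor((21 + 17)/18) = 2.
  m_4 = 18*2 - 17 = 19, d_4 = (451 - 19^2)/18 = 90/18 = 5, a_4 = floor((21 + 19)/5) = 8.
  m_5 = 5*8 - 19 = 21, d_5 = (451 - 21^2)/5 = 10/5 = 2, a_5 = floor((21 + 21)/2) = 21.
  m_6 = 2*21 - 21 = 21, d_6 = (451 - 21^2)/2 = 10/2 = 5, a_6 = floor((21 + 21)/5) = 8.
  m_7 = 5*8 - 21 = 19, d_7 = (451 - 19^2)/5 = 90/5 = 18, a_7 = floor((21 + 19)/18) = 2.
  m_8 = 18*2 - 19 = 17, d_8 = (451 - 17^2)/18 = 162/18 = 9, a_8 = floor((21 + 17)/9) = 4.
  m_9 = 9*4 - 17 = 19, d_9 = (451 - 19^2)/9 = 90/9 = 10, a_9 = floor((21 + 19)/10) = 4.
  m_10 = 10*4 - 19 = 21, d_10 = (451 - 21^2)/10 = 10/10 = 1, a_10 = floor((21 + 21)/1) = 42.
  m_11 = 1*42 - 21 = 21, d_11 = (451 - 21^2)/1 = 10/1 = 10: (m_11, d_11) = (m_1, d_1) = (21, 10), so from here the quotients repeat a_1, ..., a_10; the period length is 10.
Hence the expansion of sqrt(451) is a_0 = 21 followed by the repeating block 4, 4, 2, 8, 21, 8, 2, 4, 4, 42 (period 10).

[21; (4, 4, 2, 8, 21, 8, 2, 4, 4, 42)]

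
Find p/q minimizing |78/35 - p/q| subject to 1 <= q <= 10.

20/9

Expand x = 78/35 as a continued fraction with the Euclidean algorithm:
  78 = 2*35 + 8, so a_0 = 2.
  35 = 4*8 + 3, so a_1 = 4.
  8 = 2*3 + 2, so a_2 = 2.
  3 = 1*2 + 1, so a_3 = 1.
  2 = 2*1 + 0, so a_4 = 2.
so x = [2; 4, 2, 1, 2].
Convergents (p_i = a_i*p_{i-1} + p_{i-2}, q_i = a_i*q_{i-1} + q_{i-2} with p_{-2}=0, p_{-1}=1, q_{-2}=1, q_{-1}=0), until the denominator exceeds 10:
  i=0: a_0=2, p_0 = 2*1 + 0 = 2, q_0 = 2*0 + 1 = 1.
  i=1: a_1=4, p_1 = 4*2 + 1 = 9, q_1 = 4*1 + 0 = 4.
  i=2: a_2=2, p_2 = 2*9 + 2 = 20, q_2 = 2*4 + 1 = 9.
  i=3: a_3=1, p_3 = 1*20 + 9 = 29, q_3 = 1*9 + 4 = 13.
q_3 = 13 > 10, so the last convergent with denominator <= 10 is p_2/q_2 = 20/9.
The closest fraction with denominator <= 10 is either p_2/q_2 or the intermediate fraction (k*p_2 + p_1)/(k*q_2 + q_1) with the largest k >= 1 whose denominator stays <= 10; these approach x as k grows, and every other convergent or intermediate fraction in range is farther away.
Largest k: floor((10 - q_1)/q_2) = floor((10 - 4)/9) = 0.
Since k = 0, no intermediate fraction beyond p_2/q_2 has denominator <= 10, so the convergent 20/9 is the closest (its error is |78*9 - 20*35|/(35*9) = 2/315).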